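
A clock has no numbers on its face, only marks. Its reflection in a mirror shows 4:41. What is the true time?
Reflection across the vertical (12-6) axis maps a hand at angle A degrees to (360 - A) degrees, which sends a reading of T minutes past 12:00 to (720 - T) minutes past 12:00.
Mirror reads 4:41 = 281 minutes past 12:00.
Actual time: (720 - 281) mod 720 = 439 minutes = 7:19.

Final answer: 7:19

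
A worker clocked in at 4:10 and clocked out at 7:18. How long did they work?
From 4:10 to 7:18:
(7 x 60 + 18) - (4 x 60 + 10) = 438 - 250 = 188 minutes
= 3 hours and 8 minutes

Final answer: 3 hours and 8 minutes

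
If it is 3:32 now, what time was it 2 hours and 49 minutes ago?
Starting time: 3:32 = 212 total minutes past 12:00
Subtracting: 2 hours and 49 minutes = 169 minutes
212 - 169 = 43 minutes
= 43 minutes past 12:00 = 12:43

Final answer: 12:43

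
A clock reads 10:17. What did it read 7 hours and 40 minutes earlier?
Starting time: 10:17 = 617 total minutes past 12:00
Subtracting: 7 hours and 40 minutes = 460 minutes
617 - 460 = 157 minutes
= 2 hours and 37 minutes past 12:00 = 2:37

Final answer: 2:37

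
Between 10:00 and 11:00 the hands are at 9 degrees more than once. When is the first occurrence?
At t minutes past 10:00, the hour hand is at 30 x 10 + 0.5t degrees and the minute hand is at 6t degrees.
The smaller angle between them is 9 degrees when |30H - 5.5t| = 9 or |30H - 5.5t| = 351.
With H = 10, solve 30 x 10 - 5.5t = +/- target for each target:
  t = (30 x 10 - 9) / 5.5 = 52.91
  t = (30 x 10 + 9) / 5.5 = 56.18
  t = (30 x 10 - 351) / 5.5 = -9.27 (outside (0, 60))
  t = (30 x 10 + 351) / 5.5 = 118.36 (outside (0, 60))
Valid solutions in (0, 60): {52.91, 56.18} minutes.
The first occurrence is t = 52.91 minutes.
The hands form a 9-degree angle at 52.91 minutes past 10:00.

Final answer: 52.91 minutes past 10:00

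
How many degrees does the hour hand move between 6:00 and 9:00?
The hour hand moves 0.5 degrees per minute.
Time elapsed: 9:00 - 6:00 = 180 minutes
Angular displacement: 180 x 0.5 = 90 degrees

Final answer: 90 degrees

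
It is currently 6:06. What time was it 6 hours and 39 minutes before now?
Starting time: 6:06 = 366 total minutes past 12:00
Subtracting: 6 hours and 39 minutes = 399 minutes
366 - 399 = -33 (negative, add 12 hours = 720) = 687 minutes
= 11 hours and 27 minutes past 12:00 = 11:27

Final answer: 11:27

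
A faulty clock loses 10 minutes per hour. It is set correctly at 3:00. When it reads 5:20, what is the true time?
For every 60 true minutes, the faulty clock advances 50 minutes, so 1 faulty-clock minute corresponds to 60/50 true minutes.
From 3:00 to 5:20 on the faulty dial is 140 minutes.
True elapsed: 140 x 60/50 = 168 minutes = 2 hours and 48 minutes.
True time: 3:00 + 2 hours and 48 minutes = 5:48.

Final answer: 5:48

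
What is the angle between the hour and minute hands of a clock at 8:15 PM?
Hour hand position: 8 x 30 + 15 x 0.5 = 247.5 degrees
Minute hand position: 15 x 6 = 90 degrees
Difference: |247.5 - 90| = 157.5 degrees
The angle between the hands is 157.5 degrees

Final answer: 157.5 degrees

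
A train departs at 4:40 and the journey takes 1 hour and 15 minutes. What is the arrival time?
Starting time: 4:40
Adding 15 minutes to 40 minutes: 40 + 15 = 55 minutes
Adding 1 hour: 4 + 1 = 5
Final time: 5:55

Final answer: 5:55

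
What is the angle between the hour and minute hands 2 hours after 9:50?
First find the time 2 hours after 9:50.
Total minutes: 9 x 60 + 50 + 2 x 60 + 0 = 710.
710 mod 720 = 710 minutes = 11:50.
Now compute the angle at 11:50:
Hour hand: 11 x 30 + 50 x 0.5 = 355 degrees
Minute hand: 50 x 6 = 300 degrees
Difference: |355 - 300| = 55 degrees
The angle is 55 degrees

Final answer: 55 degrees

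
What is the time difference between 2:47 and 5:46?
From 2:47 to 5:46:
(5 x 60 + 46) - (2 x 60 + 47) = 346 - 167 = 179 minutes
= 2 hours and 59 minutes

Final answer: 2 hours and 59 minutes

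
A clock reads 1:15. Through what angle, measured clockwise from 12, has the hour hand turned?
The hour hand moves 30 degrees per hour and 0.5 degrees per minute.
At 1:15: (1) x 30 + 15 x 0.5 = 30 + 7.5 = 37.5 degrees

Final answer: 37.5 degrees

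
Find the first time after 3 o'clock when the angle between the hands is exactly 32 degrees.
At t minutes past 3:00, the hour hand is at 30 x 3 + 0.5t degrees and the minute hand is at 6t degrees.
The smaller angle between them is 32 degrees when |30H - 5.5t| = 32 or |30H - 5.5t| = 328.
With H = 3, solve 30 x 3 - 5.5t = +/- target for each target:
  t = (30 x 3 - 32) / 5.5 = 10.55
  t = (30 x 3 + 32) / 5.5 = 22.18
  t = (30 x 3 - 328) / 5.5 = -43.27 (outside (0, 60))
  t = (30 x 3 + 328) / 5.5 = 76 (outside (0, 60))
Valid solutions in (0, 60): {10.55, 22.18} minutes.
The first occurrence is t = 10.55 minutes.
The hands form a 32-degree angle at 10.55 minutes past 3:00.

Final answer: 10.55 minutes past 3:00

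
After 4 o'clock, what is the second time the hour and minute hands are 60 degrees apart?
At t minutes past 4:00, the hour hand is at 30 x 4 + 0.5t degrees and the minute hand is at 6t degrees.
The smaller angle between them is 60 degrees when |30H - 5.5t| = 60 or |30H - 5.5t| = 300.
With H = 4, solve 30 x 4 - 5.5t = +/- target for each target:
  t = (30 x 4 - 60) / 5.5 = 10.91
  t = (30 x 4 + 60) / 5.5 = 32.73
  t = (30 x 4 - 300) / 5.5 = -32.73 (outside (0, 60))
  t = (30 x 4 + 300) / 5.5 = 76.36 (outside (0, 60))
Valid solutions in (0, 60): {10.91, 32.73} minutes.
The second occurrence is t = 32.73 minutes.
The hands form a 60-degree angle at 32.73 minutes past 4:00.

Final answer: 32.73 minutes past 4:00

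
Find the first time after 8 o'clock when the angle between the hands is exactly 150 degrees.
At t minutes past 8:00, the hour hand is at 30 x 8 + 0.5t degrees and the minute hand is at 6t degrees.
The smaller angle between them is 150 degrees when |30H - 5.5t| = 150 or |30H - 5.5t| = 210.
With H = 8, solve 30 x 8 - 5.5t = +/- target for each target:
  t = (30 x 8 - 150) / 5.5 = 16.36
  t = (30 x 8 + 150) / 5.5 = 70.91 (outside (0, 60))
  t = (30 x 8 - 210) / 5.5 = 5.45
  t = (30 x 8 + 210) / 5.5 = 81.82 (outside (0, 60))
Valid solutions in (0, 60): {5.45, 16.36} minutes.
The first occurrence is t = 5.45 minutes.
The hands form a 150-degree angle at 5.45 minutes past 8:00.

Final answer: 5.45 minutes past 8:00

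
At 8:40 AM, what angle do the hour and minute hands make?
Hour hand position: 8 x 30 + 40 x 0.5 = 260 degrees
Minute hand position: 40 x 6 = 240 degrees
Difference: |260 - 240| = 20 degrees
The angle between the hands is 20 degrees

Final answer: 20 degrees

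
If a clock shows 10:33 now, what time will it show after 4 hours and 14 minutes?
Starting time: 10:33
Adding 14 minutes to 33 minutes: 33 + 14 = 47 minutes
Adding 4 hours: 10 + 4 = 14 - 12 = 2
Final time: 2:47

Final answer: 2:47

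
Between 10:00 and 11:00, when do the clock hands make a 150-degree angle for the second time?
At t minutes past 10:00, the hour hand is at 30 x 10 + 0.5t degrees and the minute hand is at 6t degrees.
The smaller angle between them is 150 degrees when |30H - 5.5t| = 150 or |30H - 5.5t| = 210.
With H = 10, solve 30 x 10 - 5.5t = +/- target for each target:
  t = (30 x 10 - 150) / 5.5 = 27.27
  t = (30 x 10 + 150) / 5.5 = 81.82 (outside (0, 60))
  t = (30 x 10 - 210) / 5.5 = 16.36
  t = (30 x 10 + 210) / 5.5 = 92.73 (outside (0, 60))
Valid solutions in (0, 60): {16.36, 27.27} minutes.
The second occurrence is t = 27.27 minutes.
The hands form a 150-degree angle at 27.27 minutes past 10:00.

Final answer: 27.27 minutes past 10:00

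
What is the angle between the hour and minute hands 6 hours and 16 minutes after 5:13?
First find the time 6 hours and 16 minutes after 5:13.
Total minutes: 5 x 60 + 13 + 6 x 60 + 16 = 689.
689 mod 720 = 689 minutes = 11:29.
Now compute the angle at 11:29:
Hour hand: 11 x 30 + 29 x 0.5 = 344.5 degrees
Minute hand: 29 x 6 = 174 degrees
Difference: |344.5 - 174| = 170.5 degrees
The angle is 170.5 degrees

Final answer: 170.5 degrees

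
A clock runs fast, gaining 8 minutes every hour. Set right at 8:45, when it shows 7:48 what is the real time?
For every 60 true minutes, the faulty clock advances 68 minutes, so 1 faulty-clock minute corresponds to 60/68 true minutes.
From 8:45 to 7:48 on the faulty dial is 663 minutes.
True elapsed: 663 x 60/68 = 585 minutes = 9 hours and 45 minutes.
True time: 8:45 + 9 hours and 45 minutes = 6:30.

Final answer: 6:30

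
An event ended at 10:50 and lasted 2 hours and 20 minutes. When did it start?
Starting time: 10:50 = 650 total minutes past 12:00
Subtracting: 2 hours and 20 minutes = 140 minutes
650 - 140 = 510 minutes
= 8 hours and 30 minutes past 12:00 = 8:30

Final answer: 8:30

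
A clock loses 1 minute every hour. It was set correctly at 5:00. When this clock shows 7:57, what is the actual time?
For every 60 true minutes, the faulty clock advances 59 minutes, so 1 faulty-clock minute corresponds to 60/59 true minutes.
From 5:00 to 7:57 on the faulty dial is 177 minutes.
True elapsed: 177 x 60/59 = 180 minutes = 3 hours.
True time: 5:00 + 3 hours = 8:00.

Final answer: 8:00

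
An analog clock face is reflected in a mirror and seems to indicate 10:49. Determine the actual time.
Reflection across the vertical (12-6) axis maps a hand at angle A degrees to (360 - A) degrees, which sends a reading of T minutes past 12:00 to (720 - T) minutes past 12:00.
Mirror reads 10:49 = 649 minutes past 12:00.
Actual time: (720 - 649) mod 720 = 71 minutes = 1:11.

Final answer: 1:11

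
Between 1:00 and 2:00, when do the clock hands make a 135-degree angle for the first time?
At t minutes past 1:00, the hour hand is at 30 x 1 + 0.5t degrees and the minute hand is at 6t degrees.
The smaller angle between them is 135 degrees when |30H - 5.5t| = 135 or |30H - 5.5t| = 225.
With H = 1, solve 30 x 1 - 5.5t = +/- target for each target:
  t = (30 x 1 - 135) / 5.5 = -19.09 (outside (0, 60))
  t = (30 x 1 + 135) / 5.5 = 30
  t = (30 x 1 - 225) / 5.5 = -35.45 (outside (0, 60))
  t = (30 x 1 + 225) / 5.5 = 46.36
Valid solutions in (0, 60): {30, 46.36} minutes.
The first occurrence is t = 30 minutes.
The hands form a 135-degree angle at 30 minutes past 1:00.

Final answer: 30 minutes past 1:00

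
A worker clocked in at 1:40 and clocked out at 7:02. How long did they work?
From 1:40 to 7:02:
(7 x 60 + 2) - (1 x 60 + 40) = 422 - 100 = 322 minutes
= 5 hours and 22 minutes

Final answer: 5 hours and 22 minutes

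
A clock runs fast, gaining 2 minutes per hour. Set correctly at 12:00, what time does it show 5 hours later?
For every 60 true minutes, the faulty clock advances 60 + 2 = 62 minutes.
True elapsed: 5 hours = 300 minutes.
Faulty clock advances: 300 x 62/60 = 310 minutes (drift: 10 minutes ahead).
Shown time: 12:00 + 310 minutes = 5:10.

Final answer: 5:10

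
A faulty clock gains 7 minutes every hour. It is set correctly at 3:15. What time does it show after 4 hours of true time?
For every 60 true minutes, the faulty clock advances 60 + 7 = 67 minutes.
True elapsed: 4 hours = 240 minutes.
Faulty clock advances: 240 x 67/60 = 268 minutes (drift: 28 minutes ahead).
Shown time: 3:15 + 268 minutes = 7:43.

Final answer: 7:43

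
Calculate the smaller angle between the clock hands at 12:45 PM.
Hour hand position: 0 x 30 + 45 x 0.5 = 22.5 degrees
Minute hand position: 45 x 6 = 270 degrees
Difference: |22.5 - 270| = 247.5 degrees
Since 247.5 > 180, the smaller angle is 360 - 247.5 = 112.5 degrees

Final answer: 112.5 degrees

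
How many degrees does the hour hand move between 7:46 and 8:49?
The hour hand moves 0.5 degrees per minute.
Time elapsed: 8:49 - 7:46 = 63 minutes
Angular displacement: 63 x 0.5 = 31.5 degrees

Final answer: 31.5 degrees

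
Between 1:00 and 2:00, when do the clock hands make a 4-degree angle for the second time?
At t minutes past 1:00, the hour hand is at 30 x 1 + 0.5t degrees and the minute hand is at 6t degrees.
The smaller angle between them is 4 degrees when |30H - 5.5t| = 4 or |30H - 5.5t| = 356.
With H = 1, solve 30 x 1 - 5.5t = +/- target for each target:
  t = (30 x 1 - 4) / 5.5 = 4.73
  t = (30 x 1 + 4) / 5.5 = 6.18
  t = (30 x 1 - 356) / 5.5 = -59.27 (outside (0, 60))
  t = (30 x 1 + 356) / 5.5 = 70.18 (outside (0, 60))
Valid solutions in (0, 60): {4.73, 6.18} minutes.
The second occurrence is t = 6.18 minutes.
The hands form a 4-degree angle at 6.18 minutes past 1:00.

Final answer: 6.18 minutes past 1:00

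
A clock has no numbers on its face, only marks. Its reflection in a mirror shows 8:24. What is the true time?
Reflection across the vertical (12-6) axis maps a hand at angle A degrees to (360 - A) degrees, which sends a reading of T minutes past 12:00 to (720 - T) minutes past 12:00.
Mirror reads 8:24 = 504 minutes past 12:00.
Actual time: (720 - 504) mod 720 = 216 minutes = 3:36.

Final answer: 3:36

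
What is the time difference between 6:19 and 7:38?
From 6:19 to 7:38:
(7 x 60 + 38) - (6 x 60 + 19) = 458 - 379 = 79 minutes
= 1 hour and 19 minutes

Final answer: 1 hour and 19 minutes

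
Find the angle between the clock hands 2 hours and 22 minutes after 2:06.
First find the time 2 hours and 22 minutes after 2:06.
Total minutes: 2 x 60 + 6 + 2 x 60 + 22 = 268.
268 mod 720 = 268 minutes = 4:28.
Now compute the angle at 4:28:
Hour hand: 4 x 30 + 28 x 0.5 = 134 degrees
Minute hand: 28 x 6 = 168 degrees
Difference: |134 - 168| = 34 degrees
The angle is 34 degrees

Final answer: 34 degrees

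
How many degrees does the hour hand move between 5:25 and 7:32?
The hour hand moves 0.5 degrees per minute.
Time elapsed: 7:32 - 5:25 = 127 minutes
Angular displacement: 127 x 0.5 = 63.5 degrees

Final answer: 63.5 degrees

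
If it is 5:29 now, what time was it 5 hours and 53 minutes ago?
Starting time: 5:29 = 329 total minutes past 12:00
Subtracting: 5 hours and 53 minutes = 353 minutes
329 - 353 = -24 (negative, add 12 hours = 720) = 696 minutes
= 11 hours and 36 minutes past 12:00 = 11:36

Final answer: 11:36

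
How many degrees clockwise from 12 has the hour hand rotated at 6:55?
The hour hand moves 30 degrees per hour and 0.5 degrees per minute.
At 6:55: (6) x 30 + 55 x 0.5 = 180 + 27.5 = 207.5 degrees

Final answer: 207.5 degrees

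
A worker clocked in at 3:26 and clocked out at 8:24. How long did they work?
From 3:26 to 8:24:
(8 x 60 + 24) - (3 x 60 + 26) = 504 - 206 = 298 minutes
= 4 hours and 58 minutes

Final answer: 4 hours and 58 minutes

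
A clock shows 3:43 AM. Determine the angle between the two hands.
Hour hand position: 3 x 30 + 43 x 0.5 = 111.5 degrees
Minute hand position: 43 x 6 = 258 degrees
Difference: |111.5 - 258| = 146.5 degrees
The angle between the hands is 146.5 degrees

Final answer: 146.5 degrees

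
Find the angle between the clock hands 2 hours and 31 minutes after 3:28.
First find the time 2 hours and 31 minutes after 3:28.
Total minutes: 3 x 60 + 28 + 2 x 60 + 31 = 359.
359 mod 720 = 359 minutes = 5:59.
Now compute the angle at 5:59:
Hour hand: 5 x 30 + 59 x 0.5 = 179.5 degrees
Minute hand: 59 x 6 = 354 degrees
Difference: |179.5 - 354| = 174.5 degrees
The angle is 174.5 degrees

Final answer: 174.5 degrees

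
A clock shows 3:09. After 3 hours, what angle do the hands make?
First find the time 3 hours after 3:09.
Total minutes: 3 x 60 + 9 + 3 x 60 + 0 = 369.
369 mod 720 = 369 minutes = 6:09.
Now compute the angle at 6:09:
Hour hand: 6 x 30 + 9 x 0.5 = 184.5 degrees
Minute hand: 9 x 6 = 54 degrees
Difference: |184.5 - 54| = 130.5 degrees
The angle is 130.5 degrees

Final answer: 130.5 degrees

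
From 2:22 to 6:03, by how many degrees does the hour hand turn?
The hour hand moves 0.5 degrees per minute.
Time elapsed: 6:03 - 2:22 = 221 minutes
Angular displacement: 221 x 0.5 = 110.5 degrees

Final answer: 110.5 degrees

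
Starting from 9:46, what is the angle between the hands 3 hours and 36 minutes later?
First find the time 3 hours and 36 minutes after 9:46.
Total minutes: 9 x 60 + 46 + 3 x 60 + 36 = 802.
802 mod 720 = 82 minutes = 1:22.
Now compute the angle at 1:22:
Hour hand: 1 x 30 + 22 x 0.5 = 41 degrees
Minute hand: 22 x 6 = 132 degrees
Difference: |41 - 132| = 91 degrees
The angle is 91 degrees

Final answer: 91 degrees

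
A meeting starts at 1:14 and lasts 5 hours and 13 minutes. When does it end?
Starting time: 1:14
Adding 13 minutes to 14 minutes: 14 + 13 = 27 minutes
Adding 5 hours: 1 + 5 = 6
Final time: 6:27

Final answer: 6:27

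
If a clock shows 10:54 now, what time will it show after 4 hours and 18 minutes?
Starting time: 10:54
Adding 18 minutes to 54 minutes: 54 + 18 = 72 minutes = 1 hour and 12 minutes
Adding 4 hours: 10 + 4 + 1 (carry) = 15 - 12 = 3
Final time: 3:12

Final answer: 3:12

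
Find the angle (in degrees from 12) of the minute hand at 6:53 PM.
The minute hand moves 6 degrees per minute.
At 6:53: 53 x 6 = 318 degrees

Final answer: 318 degrees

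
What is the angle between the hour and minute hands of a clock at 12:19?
Hour hand position: 0 x 30 + 19 x 0.5 = 9.5 degrees
Minute hand position: 19 x 6 = 114 degrees
Difference: |9.5 - 114| = 104.5 degrees
The angle between the hands is 104.5 degrees

Final answer: 104.5 degrees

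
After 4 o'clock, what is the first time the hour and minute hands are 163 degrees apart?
At t minutes past 4:00, the hour hand is at 30 x 4 + 0.5t degrees and the minute hand is at 6t degrees.
The smaller angle between them is 163 degrees when |30H - 5.5t| = 163 or |30H - 5.5t| = 197.
With H = 4, solve 30 x 4 - 5.5t = +/- target for each target:
  t = (30 x 4 - 163) / 5.5 = -7.82 (outside (0, 60))
  t = (30 x 4 + 163) / 5.5 = 51.45
  t = (30 x 4 - 197) / 5.5 = -14 (outside (0, 60))
  t = (30 x 4 + 197) / 5.5 = 57.64
Valid solutions in (0, 60): {51.45, 57.64} minutes.
The first occurrence is t = 51.45 minutes.
The hands form a 163-degree angle at 51.45 minutes past 4:00.

Final answer: 51.45 minutes past 4:00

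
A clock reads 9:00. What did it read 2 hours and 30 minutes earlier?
Starting time: 9:00 = 540 total minutes past 12:00
Subtracting: 2 hours and 30 minutes = 150 minutes
540 - 150 = 390 minutes
= 6 hours and 30 minutes past 12:00 = 6:30

Final answer: 6:30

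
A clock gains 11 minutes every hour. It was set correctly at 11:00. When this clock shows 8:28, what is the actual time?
For every 60 true minutes, the faulty clock advances 71 minutes, so 1 faulty-clock minute corresponds to 60/71 true minutes.
From 11:00 to 8:28 on the faulty dial is 568 minutes.
True elapsed: 568 x 60/71 = 480 minutes = 8 hours.
True time: 11:00 + 8 hours = 7:00.

Final answer: 7:00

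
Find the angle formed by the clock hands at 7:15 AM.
Hour hand position: 7 x 30 + 15 x 0.5 = 217.5 degrees
Minute hand position: 15 x 6 = 90 degrees
Difference: |217.5 - 90| = 127.5 degrees
The angle between the hands is 127.5 degrees

Final answer: 127.5 degrees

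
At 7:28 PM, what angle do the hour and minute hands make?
Hour hand position: 7 x 30 + 28 x 0.5 = 224 degrees
Minute hand position: 28 x 6 = 168 degrees
Difference: |224 - 168| = 56 degrees
The angle between the hands is 56 degrees

Final answer: 56 degrees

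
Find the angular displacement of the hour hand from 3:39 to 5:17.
The hour hand moves 0.5 degrees per minute.
Time elapsed: 5:17 - 3:39 = 98 minutes
Angular displacement: 98 x 0.5 = 49 degrees

Final answer: 49 degrees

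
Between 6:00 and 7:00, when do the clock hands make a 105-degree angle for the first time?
At t minutes past 6:00, the hour hand is at 30 x 6 + 0.5t degrees and the minute hand is at 6t degrees.
The smaller angle between them is 105 degrees when |30H - 5.5t| = 105 or |30H - 5.5t| = 255.
With H = 6, solve 30 x 6 - 5.5t = +/- target for each target:
  t = (30 x 6 - 105) / 5.5 = 13.64
  t = (30 x 6 + 105) / 5.5 = 51.82
  t = (30 x 6 - 255) / 5.5 = -13.64 (outside (0, 60))
  t = (30 x 6 + 255) / 5.5 = 79.09 (outside (0, 60))
Valid solutions in (0, 60): {13.64, 51.82} minutes.
The first occurrence is t = 13.64 minutes.
The hands form a 105-degree angle at 13.64 minutes past 6:00.

Final answer: 13.64 minutes past 6:00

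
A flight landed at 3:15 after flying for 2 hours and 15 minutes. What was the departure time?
Starting time: 3:15 = 195 total minutes past 12:00
Subtracting: 2 hours and 15 minutes = 135 minutes
195 - 135 = 60 minutes
= 1 hour past 12:00 = 1:00

Final answer: 1:00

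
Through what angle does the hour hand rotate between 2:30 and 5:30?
The hour hand moves 0.5 degrees per minute.
Time elapsed: 5:30 - 2:30 = 180 minutes
Angular displacement: 180 x 0.5 = 90 degrees

Final answer: 90 degrees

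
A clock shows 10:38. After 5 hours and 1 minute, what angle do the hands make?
First find the time 5 hours and 1 minute after 10:38.
Total minutes: 10 x 60 + 38 + 5 x 60 + 1 = 939.
939 mod 720 = 219 minutes = 3:39.
Now compute the angle at 3:39:
Hour hand: 3 x 30 + 39 x 0.5 = 109.5 degrees
Minute hand: 39 x 6 = 234 degrees
Difference: |109.5 - 234| = 124.5 degrees
The angle is 124.5 degrees

Final answer: 124.5 degrees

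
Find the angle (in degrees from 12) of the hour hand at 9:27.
The hour hand moves 30 degrees per hour and 0.5 degrees per minute.
At 9:27: (9) x 30 + 27 x 0.5 = 270 + 13.5 = 283.5 degrees

Final answer: 283.5 degrees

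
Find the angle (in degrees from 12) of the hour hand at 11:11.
The hour hand moves 30 degrees per hour and 0.5 degrees per minute.
At 11:11: (11) x 30 + 11 x 0.5 = 330 + 5.5 = 335.5 degrees

Final answer: 335.5 degrees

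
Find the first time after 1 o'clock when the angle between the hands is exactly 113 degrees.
At t minutes past 1:00, the hour hand is at 30 x 1 + 0.5t degrees and the minute hand is at 6t degrees.
The smaller angle between them is 113 degrees when |30H - 5.5t| = 113 or |30H - 5.5t| = 247.
With H = 1, solve 30 x 1 - 5.5t = +/- target for each target:
  t = (30 x 1 - 113) / 5.5 = -15.09 (outside (0, 60))
  t = (30 x 1 + 113) / 5.5 = 26
  t = (30 x 1 - 247) / 5.5 = -39.45 (outside (0, 60))
  t = (30 x 1 + 247) / 5.5 = 50.36
Valid solutions in (0, 60): {26, 50.36} minutes.
The first occurrence is t = 26 minutes.
The hands form a 113-degree angle at 26 minutes past 1:00.

Final answer: 26 minutes past 1:00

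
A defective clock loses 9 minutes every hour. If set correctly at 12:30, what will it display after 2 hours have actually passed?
For every 60 true minutes, the faulty clock advances 60 - 9 = 51 minutes.
True elapsed: 2 hours = 120 minutes.
Faulty clock advances: 120 x 51/60 = 102 minutes (drift: 18 minutes behind).
Shown time: 12:30 + 102 minutes = 2:12.

Final answer: 2:12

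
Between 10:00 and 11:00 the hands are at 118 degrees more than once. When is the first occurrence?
At t minutes past 10:00, the hour hand is at 30 x 10 + 0.5t degrees and the minute hand is at 6t degrees.
The smaller angle between them is 118 degrees when |30H - 5.5t| = 118 or |30H - 5.5t| = 242.
With H = 10, solve 30 x 10 - 5.5t = +/- target for each target:
  t = (30 x 10 - 118) / 5.5 = 33.09
  t = (30 x 10 + 118) / 5.5 = 76 (outside (0, 60))
  t = (30 x 10 - 242) / 5.5 = 10.55
  t = (30 x 10 + 242) / 5.5 = 98.55 (outside (0, 60))
Valid solutions in (0, 60): {10.55, 33.09} minutes.
The first occurrence is t = 10.55 minutes.
The hands form a 118-degree angle at 10.55 minutes past 10:00.

Final answer: 10.55 minutes past 10:00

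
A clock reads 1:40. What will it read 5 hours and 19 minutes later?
Starting time: 1:40
Adding 19 minutes to 40 minutes: 40 + 19 = 59 minutes
Adding 5 hours: 1 + 5 = 6
Final time: 6:59

Final answer: 6:59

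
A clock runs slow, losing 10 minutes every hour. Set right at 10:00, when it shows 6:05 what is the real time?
For every 60 true minutes, the faulty clock advances 50 minutes, so 1 faulty-clock minute corresponds to 60/50 true minutes.
From 10:00 to 6:05 on the faulty dial is 485 minutes.
True elapsed: 485 x 60/50 = 582 minutes = 9 hours and 42 minutes.
True time: 10:00 + 9 hours and 42 minutes = 7:42.

Final answer: 7:42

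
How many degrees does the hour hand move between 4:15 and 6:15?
The hour hand moves 0.5 degrees per minute.
Time elapsed: 6:15 - 4:15 = 120 minutes
Angular displacement: 120 x 0.5 = 60 degrees

Final answer: 60 degrees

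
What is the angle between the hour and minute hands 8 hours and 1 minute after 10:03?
First find the time 8 hours and 1 minute after 10:03.
Total minutes: 10 x 60 + 3 + 8 x 60 + 1 = 1084.
1084 mod 720 = 364 minutes = 6:04.
Now compute the angle at 6:04:
Hour hand: 6 x 30 + 4 x 0.5 = 182 degrees
Minute hand: 4 x 6 = 24 degrees
Difference: |182 - 24| = 158 degrees
The angle is 158 degrees

Final answer: 158 degrees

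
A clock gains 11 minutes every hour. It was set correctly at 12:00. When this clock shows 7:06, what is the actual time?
For every 60 true minutes, the faulty clock advances 71 minutes, so 1 faulty-clock minute corresponds to 60/71 true minutes.
From 12:00 to 7:06 on the faulty dial is 426 minutes.
True elapsed: 426 x 60/71 = 360 minutes = 6 hours.
True time: 12:00 + 6 hours = 6:00.

Final answer: 6:00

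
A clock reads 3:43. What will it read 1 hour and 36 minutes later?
Starting time: 3:43
Adding 36 minutes to 43 minutes: 43 + 36 = 79 minutes = 1 hour and 19 minutes
Adding 1 hour: 3 + 1 + 1 (carry) = 5
Final time: 5:19

Final answer: 5:19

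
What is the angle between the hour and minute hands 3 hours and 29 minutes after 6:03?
First find the time 3 hours and 29 minutes after 6:03.
Total minutes: 6 x 60 + 3 + 3 x 60 + 29 = 572.
572 mod 720 = 572 minutes = 9:32.
Now compute the angle at 9:32:
Hour hand: 9 x 30 + 32 x 0.5 = 286 degrees
Minute hand: 32 x 6 = 192 degrees
Difference: |286 - 192| = 94 degrees
The angle is 94 degrees

Final answer: 94 degrees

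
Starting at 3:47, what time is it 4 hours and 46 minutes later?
Starting time: 3:47
Adding 46 minutes to 47 minutes: 47 + 46 = 93 minutes = 1 hour and 33 minutes
Adding 4 hours: 3 + 4 + 1 (carry) = 8
Final time: 8:33

Final answer: 8:33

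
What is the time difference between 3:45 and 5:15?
From 3:45 to 5:15:
(5 x 60 + 15) - (3 x 60 + 45) = 315 - 225 = 90 minutes
= 1 hour and 30 minutes

Final answer: 1 hour and 30 minutes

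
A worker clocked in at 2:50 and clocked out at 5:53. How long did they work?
From 2:50 to 5:53:
(5 x 60 + 53) - (2 x 60 + 50) = 353 - 170 = 183 minutes
= 3 hours and 3 minutes

Final answer: 3 hours and 3 minutes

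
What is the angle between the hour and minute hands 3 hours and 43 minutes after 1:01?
First find the time 3 hours and 43 minutes after 1:01.
Total minutes: 1 x 60 + 1 + 3 x 60 + 43 = 284.
284 mod 720 = 284 minutes = 4:44.
Now compute the angle at 4:44:
Hour hand: 4 x 30 + 44 x 0.5 = 142 degrees
Minute hand: 44 x 6 = 264 degrees
Difference: |142 - 264| = 122 degrees
The angle is 122 degrees

Final answer: 122 degrees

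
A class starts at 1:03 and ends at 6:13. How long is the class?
From 1:03 to 6:13:
(6 x 60 + 13) - (1 x 60 + 3) = 373 - 63 = 310 minutes
= 5 hours and 10 minutes

Final answer: 5 hours and 10 minutes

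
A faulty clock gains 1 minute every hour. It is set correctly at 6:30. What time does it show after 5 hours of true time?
For every 60 true minutes, the faulty clock advances 60 + 1 = 61 minutes.
True elapsed: 5 hours = 300 minutes.
Faulty clock advances: 300 x 61/60 = 305 minutes (drift: 5 minutes ahead).
Shown time: 6:30 + 305 minutes = 11:35.

Final answer: 11:35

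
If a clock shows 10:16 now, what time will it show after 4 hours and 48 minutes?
Starting time: 10:16
Adding 48 minutes to 16 minutes: 16 + 48 = 64 minutes = 1 hour and 4 minutes
Adding 4 hours: 10 + 4 + 1 (carry) = 15 - 12 = 3
Final time: 3:04

Final answer: 3:04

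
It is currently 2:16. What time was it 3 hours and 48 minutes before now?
Starting time: 2:16 = 136 total minutes past 12:00
Subtracting: 3 hours and 48 minutes = 228 minutes
136 - 228 = -92 (negative, add 12 hours = 720) = 628 minutes
= 10 hours and 28 minutes past 12:00 = 10:28

Final answer: 10:28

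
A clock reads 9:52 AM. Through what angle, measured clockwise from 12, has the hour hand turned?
The hour hand moves 30 degrees per hour and 0.5 degrees per minute.
At 9:52: (9) x 30 + 52 x 0.5 = 270 + 26 = 296 degrees

Final answer: 296 degrees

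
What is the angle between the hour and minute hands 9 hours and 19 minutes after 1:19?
First find the time 9 hours and 19 minutes after 1:19.
Total minutes: 1 x 60 + 19 + 9 x 60 + 19 = 638.
638 mod 720 = 638 minutes = 10:38.
Now compute the angle at 10:38:
Hour hand: 10 x 30 + 38 x 0.5 = 319 degrees
Minute hand: 38 x 6 = 228 degrees
Difference: |319 - 228| = 91 degrees
The angle is 91 degrees

Final answer: 91 degrees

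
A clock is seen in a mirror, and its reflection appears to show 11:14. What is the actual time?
Reflection across the vertical (12-6) axis maps a hand at angle A degrees to (360 - A) degrees, which sends a reading of T minutes past 12:00 to (720 - T) minutes past 12:00.
Mirror reads 11:14 = 674 minutes past 12:00.
Actual time: (720 - 674) mod 720 = 46 minutes = 12:46.

Final answer: 12:46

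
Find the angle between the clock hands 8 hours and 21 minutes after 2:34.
First find the time 8 hours and 21 minutes after 2:34.
Total minutes: 2 x 60 + 34 + 8 x 60 + 21 = 655.
655 mod 720 = 655 minutes = 10:55.
Now compute the angle at 10:55:
Hour hand: 10 x 30 + 55 x 0.5 = 327.5 degrees
Minute hand: 55 x 6 = 330 degrees
Difference: |327.5 - 330| = 2.5 degrees
The angle is 2.5 degrees

Final answer: 2.5 degrees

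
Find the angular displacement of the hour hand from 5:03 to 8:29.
The hour hand moves 0.5 degrees per minute.
Time elapsed: 8:29 - 5:03 = 206 minutes
Angular displacement: 206 x 0.5 = 103 degrees

Final answer: 103 degrees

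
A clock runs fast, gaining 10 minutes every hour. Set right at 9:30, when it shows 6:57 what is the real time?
For every 60 true minutes, the faulty clock advances 70 minutes, so 1 faulty-clock minute corresponds to 60/70 true minutes.
From 9:30 to 6:57 on the faulty dial is 567 minutes.
True elapsed: 567 x 60/70 = 486 minutes = 8 hours and 6 minutes.
True time: 9:30 + 8 hours and 6 minutes = 5:36.

Final answer: 5:36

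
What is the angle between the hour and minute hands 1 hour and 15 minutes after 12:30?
First find the time 1 hour and 15 minutes after 12:30.
Total minutes: 12 x 60 + 30 + 1 x 60 + 15 = 825.
825 mod 720 = 105 minutes = 1:45.
Now compute the angle at 1:45:
Hour hand: 1 x 30 + 45 x 0.5 = 52.5 degrees
Minute hand: 45 x 6 = 270 degrees
Difference: |52.5 - 270| = 217.5 degrees
Smaller angle: 360 - 217.5 = 142.5 degrees

Final answer: 142.5 degrees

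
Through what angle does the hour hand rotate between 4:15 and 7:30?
The hour hand moves 0.5 degrees per minute.
Time elapsed: 7:30 - 4:15 = 195 minutes
Angular displacement: 195 x 0.5 = 97.5 degrees

Final answer: 97.5 degrees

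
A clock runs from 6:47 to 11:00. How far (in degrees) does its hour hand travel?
The hour hand moves 0.5 degrees per minute.
Time elapsed: 11:00 - 6:47 = 253 minutes
Angular displacement: 253 x 0.5 = 126.5 degrees

Final answer: 126.5 degrees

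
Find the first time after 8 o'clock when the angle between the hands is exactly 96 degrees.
At t minutes past 8:00, the hour hand is at 30 x 8 + 0.5t degrees and the minute hand is at 6t degrees.
The smaller angle between them is 96 degrees when |30H - 5.5t| = 96 or |30H - 5.5t| = 264.
With H = 8, solve 30 x 8 - 5.5t = +/- target for each target:
  t = (30 x 8 - 96) / 5.5 = 26.18
  t = (30 x 8 + 96) / 5.5 = 61.09 (outside (0, 60))
  t = (30 x 8 - 264) / 5.5 = -4.36 (outside (0, 60))
  t = (30 x 8 + 264) / 5.5 = 91.64 (outside (0, 60))
Valid solutions in (0, 60): {26.18} minutes.
The first occurrence is t = 26.18 minutes.
The hands form a 96-degree angle at 26.18 minutes past 8:00.

Final answer: 26.18 minutes past 8:00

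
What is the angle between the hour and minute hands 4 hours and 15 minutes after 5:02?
First find the time 4 hours and 15 minutes after 5:02.
Total minutes: 5 x 60 + 2 + 4 x 60 + 15 = 557.
557 mod 720 = 557 minutes = 9:17.
Now compute the angle at 9:17:
Hour hand: 9 x 30 + 17 x 0.5 = 278.5 degrees
Minute hand: 17 x 6 = 102 degrees
Difference: |278.5 - 102| = 176.5 degrees
The angle is 176.5 degrees

Final answer: 176.5 degrees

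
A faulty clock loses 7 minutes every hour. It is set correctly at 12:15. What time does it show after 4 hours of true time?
For every 60 true minutes, the faulty clock advances 60 - 7 = 53 minutes.
True elapsed: 4 hours = 240 minutes.
Faulty clock advances: 240 x 53/60 = 212 minutes (drift: 28 minutes behind).
Shown time: 12:15 + 212 minutes = 3:47.

Final answer: 3:47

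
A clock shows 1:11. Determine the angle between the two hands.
Hour hand position: 1 x 30 + 11 x 0.5 = 35.5 degrees
Minute hand position: 11 x 6 = 66 degrees
Difference: |35.5 - 66| = 30.5 degrees
The angle between the hands is 30.5 degrees

Final answer: 30.5 degrees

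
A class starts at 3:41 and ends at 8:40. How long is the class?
From 3:41 to 8:40:
(8 x 60 + 40) - (3 x 60 + 41) = 520 - 221 = 299 minutes
= 4 hours and 59 minutes

Final answer: 4 hours and 59 minutes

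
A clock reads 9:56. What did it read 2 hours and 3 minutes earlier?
Starting time: 9:56 = 596 total minutes past 12:00
Subtracting: 2 hours and 3 minutes = 123 minutes
596 - 123 = 473 minutes
= 7 hours and 53 minutes past 12:00 = 7:53

Final answer: 7:53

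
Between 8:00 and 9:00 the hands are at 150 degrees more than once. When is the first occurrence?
At t minutes past 8:00, the hour hand is at 30 x 8 + 0.5t degrees and the minute hand is at 6t degrees.
The smaller angle between them is 150 degrees when |30H - 5.5t| = 150 or |30H - 5.5t| = 210.
With H = 8, solve 30 x 8 - 5.5t = +/- target for each target:
  t = (30 x 8 - 150) / 5.5 = 16.36
  t = (30 x 8 + 150) / 5.5 = 70.91 (outside (0, 60))
  t = (30 x 8 - 210) / 5.5 = 5.45
  t = (30 x 8 + 210) / 5.5 = 81.82 (outside (0, 60))
Valid solutions in (0, 60): {5.45, 16.36} minutes.
The first occurrence is t = 5.45 minutes.
The hands form a 150-degree angle at 5.45 minutes past 8:00.

Final answer: 5.45 minutes past 8:00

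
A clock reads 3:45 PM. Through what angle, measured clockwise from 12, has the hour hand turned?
The hour hand moves 30 degrees per hour and 0.5 degrees per minute.
At 3:45: (3) x 30 + 45 x 0.5 = 90 + 22.5 = 112.5 degrees

Final answer: 112.5 degrees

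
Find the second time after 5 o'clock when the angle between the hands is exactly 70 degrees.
At t minutes past 5:00, the hour hand is at 30 x 5 + 0.5t degrees and the minute hand is at 6t degrees.
The smaller angle between them is 70 degrees when |30H - 5.5t| = 70 or |30H - 5.5t| = 290.
With H = 5, solve 30 x 5 - 5.5t = +/- target for each target:
  t = (30 x 5 - 70) / 5.5 = 14.55
  t = (30 x 5 + 70) / 5.5 = 40
  t = (30 x 5 - 290) / 5.5 = -25.45 (outside (0, 60))
  t = (30 x 5 + 290) / 5.5 = 80 (outside (0, 60))
Valid solutions in (0, 60): {14.55, 40} minutes.
The second occurrence is t = 40 minutes.
The hands form a 70-degree angle at 40 minutes past 5:00.

Final answer: 40 minutes past 5:00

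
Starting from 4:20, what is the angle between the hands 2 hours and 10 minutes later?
First find the time 2 hours and 10 minutes after 4:20.
Total minutes: 4 x 60 + 20 + 2 x 60 + 10 = 390.
390 mod 720 = 390 minutes = 6:30.
Now compute the angle at 6:30:
Hour hand: 6 x 30 + 30 x 0.5 = 195 degrees
Minute hand: 30 x 6 = 180 degrees
Difference: |195 - 180| = 15 degrees
The angle is 15 degrees

Final answer: 15 degrees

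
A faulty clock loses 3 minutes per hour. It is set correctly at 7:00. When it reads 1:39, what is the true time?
For every 60 true minutes, the faulty clock advances 57 minutes, so 1 faulty-clock minute corresponds to 60/57 true minutes.
From 7:00 to 1:39 on the faulty dial is 399 minutes.
True elapsed: 399 x 60/57 = 420 minutes = 7 hours.
True time: 7:00 + 7 hours = 2:00.

Final answer: 2:00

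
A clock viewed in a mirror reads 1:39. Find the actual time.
Reflection across the vertical (12-6) axis maps a hand at angle A degrees to (360 - A) degrees, which sends a reading of T minutes past 12:00 to (720 - T) minutes past 12:00.
Mirror reads 1:39 = 99 minutes past 12:00.
Actual time: (720 - 99) mod 720 = 621 minutes = 10:21.

Final answer: 10:21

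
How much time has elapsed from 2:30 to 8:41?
From 2:30 to 8:41:
(8 x 60 + 41) - (2 x 60 + 30) = 521 - 150 = 371 minutes
= 6 hours and 11 minutes

Final answer: 6 hours and 11 minutes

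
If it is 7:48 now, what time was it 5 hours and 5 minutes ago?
Starting time: 7:48 = 468 total minutes past 12:00
Subtracting: 5 hours and 5 minutes = 305 minutes
468 - 305 = 163 minutes
= 2 hours and 43 minutes past 12:00 = 2:43

Final answer: 2:43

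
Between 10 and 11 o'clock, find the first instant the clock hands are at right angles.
At t minutes past 10:00, the hour hand is at 30 x 10 + 0.5t degrees and the minute hand is at 6t degrees.
The smaller angle between them is 90 degrees when |30H - 5.5t| = 90 or |30H - 5.5t| = 270.
With H = 10, solve 30 x 10 - 5.5t = +/- target for each target:
  t = (30 x 10 - 90) / 5.5 = 38.18
  t = (30 x 10 + 90) / 5.5 = 70.91 (outside (0, 60))
  t = (30 x 10 - 270) / 5.5 = 5.45
  t = (30 x 10 + 270) / 5.5 = 103.64 (outside (0, 60))
Valid solutions in (0, 60): {5.45, 38.18} minutes.
First occurrence: t = 5.45 minutes.
The hands are at right angles at 5.45 minutes past 10:00.

Final answer: 5.45 minutes past 10:00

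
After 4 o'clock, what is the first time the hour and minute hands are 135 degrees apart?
At t minutes past 4:00, the hour hand is at 30 x 4 + 0.5t degrees and the minute hand is at 6t degrees.
The smaller angle between them is 135 degrees when |30H - 5.5t| = 135 or |30H - 5.5t| = 225.
With H = 4, solve 30 x 4 - 5.5t = +/- target for each target:
  t = (30 x 4 - 135) / 5.5 = -2.73 (outside (0, 60))
  t = (30 x 4 + 135) / 5.5 = 46.36
  t = (30 x 4 - 225) / 5.5 = -19.09 (outside (0, 60))
  t = (30 x 4 + 225) / 5.5 = 62.73 (outside (0, 60))
Valid solutions in (0, 60): {46.36} minutes.
The first occurrence is t = 46.36 minutes.
The hands form a 135-degree angle at 46.36 minutes past 4:00.

Final answer: 46.36 minutes past 4:00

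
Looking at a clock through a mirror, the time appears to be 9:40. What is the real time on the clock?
Reflection across the vertical (12-6) axis maps a hand at angle A degrees to (360 - A) degrees, which sends a reading of T minutes past 12:00 to (720 - T) minutes past 12:00.
Mirror reads 9:40 = 580 minutes past 12:00.
Actual time: (720 - 580) mod 720 = 140 minutes = 2:20.

Final answer: 2:20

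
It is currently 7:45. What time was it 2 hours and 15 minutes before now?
Starting time: 7:45 = 465 total minutes past 12:00
Subtracting: 2 hours and 15 minutes = 135 minutes
465 - 135 = 330 minutes
= 5 hours and 30 minutes past 12:00 = 5:30

Final answer: 5:30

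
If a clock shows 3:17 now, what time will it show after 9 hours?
Starting time: 3:17
Adding 0 minutes to 17 minutes: 17 + 0 = 17 minutes
Adding 9 hours: 3 + 9 = 12
Final time: 12:17

Final answer: 12:17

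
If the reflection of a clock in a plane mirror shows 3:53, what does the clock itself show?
Reflection across the vertical (12-6) axis maps a hand at angle A degrees to (360 - A) degrees, which sends a reading of T minutes past 12:00 to (720 - T) minutes past 12:00.
Mirror reads 3:53 = 233 minutes past 12:00.
Actual time: (720 - 233) mod 720 = 487 minutes = 8:07.

Final answer: 8:07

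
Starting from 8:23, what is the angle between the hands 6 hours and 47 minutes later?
First find the time 6 hours and 47 minutes after 8:23.
Total minutes: 8 x 60 + 23 + 6 x 60 + 47 = 910.
910 mod 720 = 190 minutes = 3:10.
Now compute the angle at 3:10:
Hour hand: 3 x 30 + 10 x 0.5 = 95 degrees
Minute hand: 10 x 6 = 60 degrees
Difference: |95 - 60| = 35 degrees
The angle is 35 degrees

Final answer: 35 degrees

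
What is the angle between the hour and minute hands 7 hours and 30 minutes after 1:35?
First find the time 7 hours and 30 minutes after 1:35.
Total minutes: 1 x 60 + 35 + 7 x 60 + 30 = 545.
545 mod 720 = 545 minutes = 9:05.
Now compute the angle at 9:05:
Hour hand: 9 x 30 + 5 x 0.5 = 272.5 degrees
Minute hand: 5 x 6 = 30 degrees
Difference: |272.5 - 30| = 242.5 degrees
Smaller angle: 360 - 242.5 = 117.5 degrees

Final answer: 117.5 degrees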